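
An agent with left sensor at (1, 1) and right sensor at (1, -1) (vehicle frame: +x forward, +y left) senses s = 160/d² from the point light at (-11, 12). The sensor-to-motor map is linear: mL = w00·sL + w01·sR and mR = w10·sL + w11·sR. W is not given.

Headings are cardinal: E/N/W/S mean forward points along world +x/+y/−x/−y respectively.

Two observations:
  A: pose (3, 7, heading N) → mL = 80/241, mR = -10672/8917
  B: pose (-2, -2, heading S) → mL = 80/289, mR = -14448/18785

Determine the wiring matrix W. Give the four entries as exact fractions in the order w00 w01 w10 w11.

obs A: pose=(3,7,N) → sL=32/37, sR=160/241, mL=80/241, mR=-10672/8917
obs B: pose=(-2,-2,S) → sL=32/65, sR=160/289, mL=80/289, mR=-14448/18785
sensor matrix S = [[32/37, 160/241], [32/65, 160/289]]; det S = 5091328/33501169
solve [mL_A; mL_B] = S·[w00; w01] and [mR_A; mR_B] = S·[w10; w11]:
  w00 = 0, w01 = 1/2, w10 = -1, w11 = -1/2

0 1/2 -1 -1/2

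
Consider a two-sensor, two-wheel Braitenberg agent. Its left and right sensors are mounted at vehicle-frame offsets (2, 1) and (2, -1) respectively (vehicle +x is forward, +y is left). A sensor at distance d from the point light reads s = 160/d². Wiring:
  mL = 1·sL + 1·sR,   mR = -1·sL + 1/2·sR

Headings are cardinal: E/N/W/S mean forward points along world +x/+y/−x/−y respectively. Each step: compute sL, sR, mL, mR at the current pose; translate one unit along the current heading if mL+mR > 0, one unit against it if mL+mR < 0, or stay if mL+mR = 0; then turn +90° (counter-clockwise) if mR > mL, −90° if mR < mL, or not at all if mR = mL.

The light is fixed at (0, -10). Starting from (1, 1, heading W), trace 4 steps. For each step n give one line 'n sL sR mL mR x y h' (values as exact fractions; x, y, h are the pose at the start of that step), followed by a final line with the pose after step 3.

0 160/101 32/29 7872/2929 -3024/2929 1 1 W
1 16/17 16/17 32/17 -8/17 0 1 N
2 160/173 32/25 9536/4325 -1232/4325 0 2 E
3 20/13 8/5 204/65 -48/65 1 2 S
final 1 1 W

n=0: pose=(1,1,W); sL=160/101, sR=32/29; mL=7872/2929, mR=-3024/2929; mL+mR=48/29 → advance +1; mR−mL=-10896/2929 → turn -1·90°
n=1: pose=(0,1,N); sL=16/17, sR=16/17; mL=32/17, mR=-8/17; mL+mR=24/17 → advance +1; mR−mL=-40/17 → turn -1·90°
n=2: pose=(0,2,E); sL=160/173, sR=32/25; mL=9536/4325, mR=-1232/4325; mL+mR=48/25 → advance +1; mR−mL=-10768/4325 → turn -1·90°
n=3: pose=(1,2,S); sL=20/13, sR=8/5; mL=204/65, mR=-48/65; mL+mR=12/5 → advance +1; mR−mL=-252/65 → turn -1·90°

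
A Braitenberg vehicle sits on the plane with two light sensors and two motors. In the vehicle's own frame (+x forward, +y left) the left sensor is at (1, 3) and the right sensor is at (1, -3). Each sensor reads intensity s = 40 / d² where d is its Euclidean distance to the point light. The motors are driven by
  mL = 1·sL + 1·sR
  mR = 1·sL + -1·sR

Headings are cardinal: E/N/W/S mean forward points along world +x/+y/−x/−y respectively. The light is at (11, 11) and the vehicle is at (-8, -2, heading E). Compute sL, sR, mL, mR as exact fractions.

left sensor world pos  = (-7, 1); dL² = 424
right sensor world pos = (-7, -5); dR² = 580
sL = 40/424 = 5/53
sR = 40/580 = 2/29
mL = 1·sL + 1·sR = 251/1537
mR = 1·sL + -1·sR = 39/1537

5/53 2/29 251/1537 39/1537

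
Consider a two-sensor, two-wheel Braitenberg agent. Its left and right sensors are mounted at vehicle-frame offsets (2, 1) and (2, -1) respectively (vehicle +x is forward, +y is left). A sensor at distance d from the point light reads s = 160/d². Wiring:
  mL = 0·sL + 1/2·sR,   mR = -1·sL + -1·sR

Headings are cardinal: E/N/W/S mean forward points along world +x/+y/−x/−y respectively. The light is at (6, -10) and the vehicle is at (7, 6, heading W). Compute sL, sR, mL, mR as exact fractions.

left sensor world pos  = (5, 5); dL² = 226
right sensor world pos = (5, 7); dR² = 290
sL = 160/226 = 80/113
sR = 160/290 = 16/29
mL = 0·sL + 1/2·sR = 8/29
mR = -1·sL + -1·sR = -4128/3277

80/113 16/29 8/29 -4128/3277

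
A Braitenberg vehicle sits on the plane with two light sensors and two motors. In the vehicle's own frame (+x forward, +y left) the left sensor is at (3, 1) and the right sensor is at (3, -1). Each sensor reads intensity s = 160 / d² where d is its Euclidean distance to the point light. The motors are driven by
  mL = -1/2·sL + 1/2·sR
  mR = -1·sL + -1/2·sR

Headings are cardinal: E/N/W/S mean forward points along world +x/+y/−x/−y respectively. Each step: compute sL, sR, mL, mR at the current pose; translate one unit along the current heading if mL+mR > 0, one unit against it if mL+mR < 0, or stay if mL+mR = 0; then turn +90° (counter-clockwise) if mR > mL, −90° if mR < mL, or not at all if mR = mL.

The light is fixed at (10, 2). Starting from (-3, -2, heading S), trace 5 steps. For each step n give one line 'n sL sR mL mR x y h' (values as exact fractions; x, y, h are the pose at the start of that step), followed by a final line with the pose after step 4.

0 160/193 32/49 -832/9457 -10928/9457 -3 -2 S
1 10/17 8/13 3/221 -198/221 -3 -1 W
2 160/169 160/121 3840/20449 -32880/20449 -2 -1 N
3 16/9 80/53 -64/477 -1208/477 -2 -2 E
4 160/193 32/49 -832/9457 -10928/9457 -3 -2 S
final -3 -1 W

n=0: pose=(-3,-2,S); sL=160/193, sR=32/49; mL=-832/9457, mR=-10928/9457; mL+mR=-240/193 → advance -1; mR−mL=-10096/9457 → turn -1·90°
n=1: pose=(-3,-1,W); sL=10/17, sR=8/13; mL=3/221, mR=-198/221; mL+mR=-15/17 → advance -1; mR−mL=-201/221 → turn -1·90°
n=2: pose=(-2,-1,N); sL=160/169, sR=160/121; mL=3840/20449, mR=-32880/20449; mL+mR=-240/169 → advance -1; mR−mL=-36720/20449 → turn -1·90°
n=3: pose=(-2,-2,E); sL=16/9, sR=80/53; mL=-64/477, mR=-1208/477; mL+mR=-8/3 → advance -1; mR−mL=-1144/477 → turn -1·90°
n=4: pose=(-3,-2,S); sL=160/193, sR=32/49; mL=-832/9457, mR=-10928/9457; mL+mR=-240/193 → advance -1; mR−mL=-10096/9457 → turn -1·90°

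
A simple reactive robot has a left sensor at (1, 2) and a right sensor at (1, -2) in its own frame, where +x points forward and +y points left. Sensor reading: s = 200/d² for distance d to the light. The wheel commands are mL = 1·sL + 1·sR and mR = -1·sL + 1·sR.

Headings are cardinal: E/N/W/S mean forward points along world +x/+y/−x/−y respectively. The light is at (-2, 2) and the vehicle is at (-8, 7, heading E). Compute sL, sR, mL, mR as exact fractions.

100/37 100/17 5400/629 2000/629

left sensor world pos  = (-7, 9); dL² = 74
right sensor world pos = (-7, 5); dR² = 34
sL = 200/74 = 100/37
sR = 200/34 = 100/17
mL = 1·sL + 1·sR = 5400/629
mR = -1·sL + 1·sR = 2000/629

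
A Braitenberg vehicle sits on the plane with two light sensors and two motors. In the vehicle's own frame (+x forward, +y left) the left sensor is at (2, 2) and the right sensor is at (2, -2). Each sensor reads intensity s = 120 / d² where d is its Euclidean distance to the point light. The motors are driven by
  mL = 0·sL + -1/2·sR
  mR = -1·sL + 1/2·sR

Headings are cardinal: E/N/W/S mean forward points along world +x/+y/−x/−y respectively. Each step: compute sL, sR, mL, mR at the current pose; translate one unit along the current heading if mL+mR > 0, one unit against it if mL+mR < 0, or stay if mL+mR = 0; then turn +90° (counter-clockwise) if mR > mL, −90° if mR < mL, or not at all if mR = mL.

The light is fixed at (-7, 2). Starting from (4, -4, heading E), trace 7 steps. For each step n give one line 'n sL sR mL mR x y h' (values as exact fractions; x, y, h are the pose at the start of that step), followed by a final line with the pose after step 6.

n=0: pose=(4,-4,E); sL=24/37, sR=120/233; mL=-60/233, mR=-3372/8621; mL+mR=-24/37 → advance -1; mR−mL=-1152/8621 → turn -1·90°
n=1: pose=(3,-4,S); sL=15/26, sR=15/16; mL=-15/32, mR=-45/416; mL+mR=-15/26 → advance -1; mR−mL=75/208 → turn +1·90°
n=2: pose=(3,-3,E); sL=40/51, sR=120/193; mL=-60/193, mR=-4660/9843; mL+mR=-40/51 → advance -1; mR−mL=-1600/9843 → turn -1·90°
n=3: pose=(2,-3,S); sL=12/17, sR=60/49; mL=-30/49, mR=-78/833; mL+mR=-12/17 → advance -1; mR−mL=432/833 → turn +1·90°
n=4: pose=(2,-2,E); sL=24/25, sR=120/157; mL=-60/157, mR=-2268/3925; mL+mR=-24/25 → advance -1; mR−mL=-768/3925 → turn -1·90°
n=5: pose=(1,-2,S); sL=15/17, sR=5/3; mL=-5/6, mR=-5/102; mL+mR=-15/17 → advance -1; mR−mL=40/51 → turn +1·90°
n=6: pose=(1,-1,E); sL=120/101, sR=24/25; mL=-12/25, mR=-1788/2525; mL+mR=-120/101 → advance -1; mR−mL=-576/2525 → turn -1·90°

0 24/37 120/233 -60/233 -3372/8621 4 -4 E
1 15/26 15/16 -15/32 -45/416 3 -4 S
2 40/51 120/193 -60/193 -4660/9843 3 -3 E
3 12/17 60/49 -30/49 -78/833 2 -3 S
4 24/25 120/157 -60/157 -2268/3925 2 -2 E
5 15/17 5/3 -5/6 -5/102 1 -2 S
6 120/101 24/25 -12/25 -1788/2525 1 -1 E
final 0 -1 S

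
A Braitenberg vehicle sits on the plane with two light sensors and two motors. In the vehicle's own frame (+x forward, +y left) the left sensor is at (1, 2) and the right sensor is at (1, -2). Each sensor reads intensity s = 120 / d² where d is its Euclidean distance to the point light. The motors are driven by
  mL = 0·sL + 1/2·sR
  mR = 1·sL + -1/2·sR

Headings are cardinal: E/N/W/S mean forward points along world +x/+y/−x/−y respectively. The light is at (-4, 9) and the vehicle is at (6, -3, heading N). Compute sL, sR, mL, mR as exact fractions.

left sensor world pos  = (4, -2); dL² = 185
right sensor world pos = (8, -2); dR² = 265
sL = 120/185 = 24/37
sR = 120/265 = 24/53
mL = 0·sL + 1/2·sR = 12/53
mR = 1·sL + -1/2·sR = 828/1961

24/37 24/53 12/53 828/1961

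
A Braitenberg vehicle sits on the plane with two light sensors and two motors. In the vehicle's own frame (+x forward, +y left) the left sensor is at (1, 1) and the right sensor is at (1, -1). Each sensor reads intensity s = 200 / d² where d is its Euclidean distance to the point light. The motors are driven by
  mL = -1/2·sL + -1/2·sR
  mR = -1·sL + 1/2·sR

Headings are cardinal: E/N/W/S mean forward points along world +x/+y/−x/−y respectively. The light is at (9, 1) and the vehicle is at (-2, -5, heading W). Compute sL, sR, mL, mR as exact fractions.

left sensor world pos  = (-3, -6); dL² = 193
right sensor world pos = (-3, -4); dR² = 169
sL = 200/193 = 200/193
sR = 200/169 = 200/169
mL = -1/2·sL + -1/2·sR = -36200/32617
mR = -1·sL + 1/2·sR = -14500/32617

200/193 200/169 -36200/32617 -14500/32617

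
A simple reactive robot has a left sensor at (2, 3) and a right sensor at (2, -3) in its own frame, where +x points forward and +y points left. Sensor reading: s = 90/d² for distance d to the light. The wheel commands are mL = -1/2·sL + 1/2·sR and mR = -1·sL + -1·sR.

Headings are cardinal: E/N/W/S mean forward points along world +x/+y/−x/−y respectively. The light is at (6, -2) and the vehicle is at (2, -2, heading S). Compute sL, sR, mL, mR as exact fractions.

left sensor world pos  = (5, -4); dL² = 5
right sensor world pos = (-1, -4); dR² = 53
sL = 90/5 = 18
sR = 90/53 = 90/53
mL = -1/2·sL + 1/2·sR = -432/53
mR = -1·sL + -1·sR = -1044/53

18 90/53 -432/53 -1044/53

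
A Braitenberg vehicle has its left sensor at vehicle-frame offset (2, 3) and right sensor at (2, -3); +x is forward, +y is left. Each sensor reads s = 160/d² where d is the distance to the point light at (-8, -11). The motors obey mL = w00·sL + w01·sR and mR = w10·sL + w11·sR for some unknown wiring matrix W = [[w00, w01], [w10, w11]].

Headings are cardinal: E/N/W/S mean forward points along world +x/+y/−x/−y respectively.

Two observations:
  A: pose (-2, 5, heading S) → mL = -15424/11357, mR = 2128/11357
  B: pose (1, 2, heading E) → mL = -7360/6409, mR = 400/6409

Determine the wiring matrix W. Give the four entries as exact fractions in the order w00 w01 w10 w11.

obs A: pose=(-2,5,S) → sL=160/277, sR=32/41, mL=-15424/11357, mR=2128/11357
obs B: pose=(1,2,E) → sL=160/377, sR=160/221, mL=-7360/6409, mR=400/6409
sensor matrix S = [[160/277, 32/41], [160/377, 160/221]]; det S = 6328320/72787013
solve [mL_A; mL_B] = S·[w00; w01] and [mR_A; mR_B] = S·[w10; w11]:
  w00 = -1, w01 = -1, w10 = 1, w11 = -1/2

-1 -1 1 -1/2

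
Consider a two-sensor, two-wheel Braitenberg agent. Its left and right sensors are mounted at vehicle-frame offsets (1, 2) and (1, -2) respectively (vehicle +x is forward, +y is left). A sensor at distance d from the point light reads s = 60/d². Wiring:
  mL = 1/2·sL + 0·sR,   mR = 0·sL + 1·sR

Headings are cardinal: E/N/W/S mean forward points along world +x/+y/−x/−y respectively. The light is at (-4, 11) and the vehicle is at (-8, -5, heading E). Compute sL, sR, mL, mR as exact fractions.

12/41 20/111 6/41 20/111

left sensor world pos  = (-7, -3); dL² = 205
right sensor world pos = (-7, -7); dR² = 333
sL = 60/205 = 12/41
sR = 60/333 = 20/111
mL = 1/2·sL + 0·sR = 6/41
mR = 0·sL + 1·sR = 20/111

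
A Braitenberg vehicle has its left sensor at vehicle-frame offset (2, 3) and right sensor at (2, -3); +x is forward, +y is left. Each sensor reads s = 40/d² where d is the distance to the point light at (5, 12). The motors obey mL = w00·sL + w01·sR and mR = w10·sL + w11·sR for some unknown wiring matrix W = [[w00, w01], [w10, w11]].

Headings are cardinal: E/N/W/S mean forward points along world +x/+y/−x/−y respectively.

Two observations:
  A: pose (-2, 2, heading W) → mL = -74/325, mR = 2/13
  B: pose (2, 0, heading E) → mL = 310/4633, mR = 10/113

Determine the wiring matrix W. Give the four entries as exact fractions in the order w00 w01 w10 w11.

obs A: pose=(-2,2,W) → sL=4/25, sR=4/13, mL=-74/325, mR=2/13
obs B: pose=(2,0,E) → sL=20/41, sR=20/113, mL=310/4633, mR=10/113
sensor matrix S = [[4/25, 4/13], [20/41, 20/113]]; det S = -36672/301145
solve [mL_A; mL_B] = S·[w00; w01] and [mR_A; mR_B] = S·[w10; w11]:
  w00 = 1/2, w01 = -1, w10 = 0, w11 = 1/2

1/2 -1 0 1/2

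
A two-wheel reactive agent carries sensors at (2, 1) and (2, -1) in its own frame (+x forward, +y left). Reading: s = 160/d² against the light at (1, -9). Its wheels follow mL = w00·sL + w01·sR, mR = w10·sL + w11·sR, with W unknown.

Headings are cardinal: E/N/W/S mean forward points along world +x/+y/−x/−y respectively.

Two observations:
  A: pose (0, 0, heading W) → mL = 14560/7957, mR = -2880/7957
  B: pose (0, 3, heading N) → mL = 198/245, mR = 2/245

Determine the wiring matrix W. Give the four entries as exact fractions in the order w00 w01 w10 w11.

obs A: pose=(0,0,W) → sL=160/73, sR=160/109, mL=14560/7957, mR=-2880/7957
obs B: pose=(0,3,N) → sL=4/5, sR=40/49, mL=198/245, mR=2/245
sensor matrix S = [[160/73, 160/109], [4/5, 40/49]]; det S = 239744/389893
solve [mL_A; mL_B] = S·[w00; w01] and [mR_A; mR_B] = S·[w10; w11]:
  w00 = 1/2, w01 = 1/2, w10 = -1/2, w11 = 1/2

1/2 1/2 -1/2 1/2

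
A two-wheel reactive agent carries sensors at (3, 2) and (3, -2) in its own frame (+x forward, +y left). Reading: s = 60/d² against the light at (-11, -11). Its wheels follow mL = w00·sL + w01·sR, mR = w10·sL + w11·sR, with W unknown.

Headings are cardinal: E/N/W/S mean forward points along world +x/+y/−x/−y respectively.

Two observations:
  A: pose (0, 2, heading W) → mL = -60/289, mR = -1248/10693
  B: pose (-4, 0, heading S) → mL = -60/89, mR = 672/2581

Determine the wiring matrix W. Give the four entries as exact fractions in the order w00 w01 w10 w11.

0 -1 -1 1

obs A: pose=(0,2,W) → sL=12/37, sR=60/289, mL=-60/289, mR=-1248/10693
obs B: pose=(-4,0,S) → sL=12/29, sR=60/89, mL=-60/89, mR=672/2581
sensor matrix S = [[12/37, 60/289], [12/29, 60/89]]; det S = 3663360/27598633
solve [mL_A; mL_B] = S·[w00; w01] and [mR_A; mR_B] = S·[w10; w11]:
  w00 = 0, w01 = -1, w10 = -1, w11 = 1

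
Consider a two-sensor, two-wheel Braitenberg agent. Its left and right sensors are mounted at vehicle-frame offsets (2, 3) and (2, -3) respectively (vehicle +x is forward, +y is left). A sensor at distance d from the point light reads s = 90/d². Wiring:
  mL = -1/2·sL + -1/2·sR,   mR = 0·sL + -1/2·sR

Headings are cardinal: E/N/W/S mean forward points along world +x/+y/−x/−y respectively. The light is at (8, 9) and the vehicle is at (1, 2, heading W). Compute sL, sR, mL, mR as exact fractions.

left sensor world pos  = (-1, -1); dL² = 181
right sensor world pos = (-1, 5); dR² = 97
sL = 90/181 = 90/181
sR = 90/97 = 90/97
mL = -1/2·sL + -1/2·sR = -12510/17557
mR = 0·sL + -1/2·sR = -45/97

90/181 90/97 -12510/17557 -45/97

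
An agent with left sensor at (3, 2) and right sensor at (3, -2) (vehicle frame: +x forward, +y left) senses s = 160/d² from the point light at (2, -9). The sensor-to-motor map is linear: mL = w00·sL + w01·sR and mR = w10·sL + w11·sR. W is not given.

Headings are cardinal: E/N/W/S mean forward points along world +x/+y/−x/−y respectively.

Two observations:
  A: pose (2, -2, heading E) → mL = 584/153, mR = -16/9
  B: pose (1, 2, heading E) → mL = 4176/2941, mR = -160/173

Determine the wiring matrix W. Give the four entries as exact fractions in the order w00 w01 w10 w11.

obs A: pose=(2,-2,E) → sL=16/9, sR=80/17, mL=584/153, mR=-16/9
obs B: pose=(1,2,E) → sL=160/173, sR=32/17, mL=4176/2941, mR=-160/173
sensor matrix S = [[16/9, 80/17], [160/173, 32/17]]; det S = -26624/26469
solve [mL_A; mL_B] = S·[w00; w01] and [mR_A; mR_B] = S·[w10; w11]:
  w00 = -1/2, w01 = 1, w10 = -1, w11 = 0

-1/2 1 -1 0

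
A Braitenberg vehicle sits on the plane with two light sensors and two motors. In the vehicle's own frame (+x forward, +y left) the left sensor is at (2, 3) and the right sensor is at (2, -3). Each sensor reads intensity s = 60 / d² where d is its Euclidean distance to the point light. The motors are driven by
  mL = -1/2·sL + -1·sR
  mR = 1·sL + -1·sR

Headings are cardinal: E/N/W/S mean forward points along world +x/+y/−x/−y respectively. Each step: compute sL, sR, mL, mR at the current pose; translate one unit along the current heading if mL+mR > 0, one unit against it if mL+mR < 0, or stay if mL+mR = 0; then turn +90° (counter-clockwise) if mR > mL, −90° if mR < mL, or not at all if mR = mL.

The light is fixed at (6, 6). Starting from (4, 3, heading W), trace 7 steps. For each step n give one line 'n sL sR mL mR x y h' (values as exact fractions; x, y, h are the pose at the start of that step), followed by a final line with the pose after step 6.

n=0: pose=(4,3,W); sL=15/13, sR=15/4; mL=-225/52, mR=-135/52; mL+mR=-90/13 → advance -1; mR−mL=45/26 → turn +1·90°
n=1: pose=(5,3,S); sL=60/29, sR=60/41; mL=-2970/1189, mR=720/1189; mL+mR=-2250/1189 → advance -1; mR−mL=90/29 → turn +1·90°
n=2: pose=(5,4,E); sL=30, sR=30/13; mL=-225/13, mR=360/13; mL+mR=135/13 → advance +1; mR−mL=45 → turn +1·90°
n=3: pose=(6,4,N); sL=20/3, sR=20/3; mL=-10, mR=0; mL+mR=-10 → advance -1; mR−mL=10 → turn +1·90°
n=4: pose=(6,3,W); sL=3/2, sR=15; mL=-63/4, mR=-27/2; mL+mR=-117/4 → advance -1; mR−mL=9/4 → turn +1·90°
n=5: pose=(7,3,S); sL=60/41, sR=60/29; mL=-3330/1189, mR=-720/1189; mL+mR=-4050/1189 → advance -1; mR−mL=90/41 → turn +1·90°
n=6: pose=(7,4,E); sL=6, sR=30/17; mL=-81/17, mR=72/17; mL+mR=-9/17 → advance -1; mR−mL=9 → turn +1·90°

0 15/13 15/4 -225/52 -135/52 4 3 W
1 60/29 60/41 -2970/1189 720/1189 5 3 S
2 30 30/13 -225/13 360/13 5 4 E
3 20/3 20/3 -10 0 6 4 N
4 3/2 15 -63/4 -27/2 6 3 W
5 60/41 60/29 -3330/1189 -720/1189 7 3 S
6 6 30/17 -81/17 72/17 7 4 E
final 6 4 N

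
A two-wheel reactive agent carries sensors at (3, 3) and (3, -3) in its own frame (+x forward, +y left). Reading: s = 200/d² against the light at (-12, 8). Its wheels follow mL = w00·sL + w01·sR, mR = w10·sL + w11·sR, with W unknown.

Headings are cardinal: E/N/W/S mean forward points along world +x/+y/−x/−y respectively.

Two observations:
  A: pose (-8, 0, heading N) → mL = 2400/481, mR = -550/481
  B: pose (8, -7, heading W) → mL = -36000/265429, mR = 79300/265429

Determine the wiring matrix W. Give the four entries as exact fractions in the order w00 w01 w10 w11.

obs A: pose=(-8,0,N) → sL=100/13, sR=100/37, mL=2400/481, mR=-550/481
obs B: pose=(8,-7,W) → sL=200/613, sR=200/433, mL=-36000/265429, mR=79300/265429
sensor matrix S = [[100/13, 100/37], [200/613, 200/433]]; det S = 341040000/127671349
solve [mL_A; mL_B] = S·[w00; w01] and [mR_A; mR_B] = S·[w10; w11]:
  w00 = 1, w01 = -1, w10 = -1/2, w11 = 1

1 -1 -1/2 1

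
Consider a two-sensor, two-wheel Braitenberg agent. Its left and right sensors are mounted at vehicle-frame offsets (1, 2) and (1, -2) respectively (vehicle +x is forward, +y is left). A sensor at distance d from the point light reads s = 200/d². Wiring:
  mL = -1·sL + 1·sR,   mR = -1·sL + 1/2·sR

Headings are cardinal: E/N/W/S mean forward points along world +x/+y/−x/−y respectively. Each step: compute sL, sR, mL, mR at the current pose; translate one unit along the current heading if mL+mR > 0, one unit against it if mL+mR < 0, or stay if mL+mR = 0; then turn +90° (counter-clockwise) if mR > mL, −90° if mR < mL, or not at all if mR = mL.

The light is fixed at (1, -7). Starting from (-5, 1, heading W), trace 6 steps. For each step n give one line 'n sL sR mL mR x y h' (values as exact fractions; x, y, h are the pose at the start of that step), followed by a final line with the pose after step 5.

n=0: pose=(-5,1,W); sL=40/17, sR=200/149; mL=-2560/2533, mR=-4260/2533; mL+mR=-6820/2533 → advance -1; mR−mL=-100/149 → turn -1·90°
n=1: pose=(-4,1,N); sL=20/13, sR=20/9; mL=80/117, mR=-50/117; mL+mR=10/39 → advance +1; mR−mL=-10/9 → turn -1·90°
n=2: pose=(-4,2,E); sL=200/137, sR=40/13; mL=2880/1781, mR=140/1781; mL+mR=3020/1781 → advance +1; mR−mL=-20/13 → turn -1·90°
n=3: pose=(-3,2,S); sL=50/17, sR=2; mL=-16/17, mR=-33/17; mL+mR=-49/17 → advance -1; mR−mL=-1 → turn -1·90°
n=4: pose=(-3,3,W); sL=200/89, sR=200/169; mL=-16000/15041, mR=-24900/15041; mL+mR=-40900/15041 → advance -1; mR−mL=-100/169 → turn -1·90°
n=5: pose=(-2,3,N); sL=100/73, sR=100/61; mL=1200/4453, mR=-2450/4453; mL+mR=-1250/4453 → advance -1; mR−mL=-50/61 → turn -1·90°

0 40/17 200/149 -2560/2533 -4260/2533 -5 1 W
1 20/13 20/9 80/117 -50/117 -4 1 N
2 200/137 40/13 2880/1781 140/1781 -4 2 E
3 50/17 2 -16/17 -33/17 -3 2 S
4 200/89 200/169 -16000/15041 -24900/15041 -3 3 W
5 100/73 100/61 1200/4453 -2450/4453 -2 3 N
final -2 2 E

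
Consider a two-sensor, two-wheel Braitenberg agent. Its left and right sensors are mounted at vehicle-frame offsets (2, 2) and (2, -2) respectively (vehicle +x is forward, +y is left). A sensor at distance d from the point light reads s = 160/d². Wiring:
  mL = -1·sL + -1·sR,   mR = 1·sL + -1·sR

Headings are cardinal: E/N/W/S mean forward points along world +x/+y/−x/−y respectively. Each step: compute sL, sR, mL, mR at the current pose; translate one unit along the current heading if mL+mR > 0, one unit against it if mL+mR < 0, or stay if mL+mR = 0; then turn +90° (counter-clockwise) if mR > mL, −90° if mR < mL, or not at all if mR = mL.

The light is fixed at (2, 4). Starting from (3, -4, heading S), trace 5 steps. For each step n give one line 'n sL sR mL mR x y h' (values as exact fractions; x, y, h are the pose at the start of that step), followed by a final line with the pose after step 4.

0 160/109 160/101 -33600/11009 -1280/11009 3 -4 S
1 80/17 16/9 -992/153 448/153 3 -3 E
2 160/29 160/29 -320/29 0 2 -3 N
3 20/13 4 -72/13 -32/13 2 -4 W
4 160/109 160/101 -33600/11009 -1280/11009 3 -4 S
final 3 -3 E

n=0: pose=(3,-4,S); sL=160/109, sR=160/101; mL=-33600/11009, mR=-1280/11009; mL+mR=-320/101 → advance -1; mR−mL=320/109 → turn +1·90°
n=1: pose=(3,-3,E); sL=80/17, sR=16/9; mL=-992/153, mR=448/153; mL+mR=-32/9 → advance -1; mR−mL=160/17 → turn +1·90°
n=2: pose=(2,-3,N); sL=160/29, sR=160/29; mL=-320/29, mR=0; mL+mR=-320/29 → advance -1; mR−mL=320/29 → turn +1·90°
n=3: pose=(2,-4,W); sL=20/13, sR=4; mL=-72/13, mR=-32/13; mL+mR=-8 → advance -1; mR−mL=40/13 → turn +1·90°
n=4: pose=(3,-4,S); sL=160/109, sR=160/101; mL=-33600/11009, mR=-1280/11009; mL+mR=-320/101 → advance -1; mR−mL=320/109 → turn +1·90°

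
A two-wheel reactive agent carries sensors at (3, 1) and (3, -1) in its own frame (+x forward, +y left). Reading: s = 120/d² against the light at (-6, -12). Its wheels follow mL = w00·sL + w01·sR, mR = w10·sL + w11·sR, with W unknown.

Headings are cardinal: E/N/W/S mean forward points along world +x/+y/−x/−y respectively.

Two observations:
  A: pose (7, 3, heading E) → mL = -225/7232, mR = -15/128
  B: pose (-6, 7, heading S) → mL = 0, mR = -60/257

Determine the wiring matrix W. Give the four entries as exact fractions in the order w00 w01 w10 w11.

obs A: pose=(7,3,E) → sL=15/64, sR=30/113, mL=-225/7232, mR=-15/128
obs B: pose=(-6,7,S) → sL=120/257, sR=120/257, mL=0, mR=-60/257
sensor matrix S = [[15/64, 30/113], [120/257, 120/257]]; det S = -3375/232328
solve [mL_A; mL_B] = S·[w00; w01] and [mR_A; mR_B] = S·[w10; w11]:
  w00 = 1, w01 = -1, w10 = -1/2, w11 = 0

1 -1 -1/2 0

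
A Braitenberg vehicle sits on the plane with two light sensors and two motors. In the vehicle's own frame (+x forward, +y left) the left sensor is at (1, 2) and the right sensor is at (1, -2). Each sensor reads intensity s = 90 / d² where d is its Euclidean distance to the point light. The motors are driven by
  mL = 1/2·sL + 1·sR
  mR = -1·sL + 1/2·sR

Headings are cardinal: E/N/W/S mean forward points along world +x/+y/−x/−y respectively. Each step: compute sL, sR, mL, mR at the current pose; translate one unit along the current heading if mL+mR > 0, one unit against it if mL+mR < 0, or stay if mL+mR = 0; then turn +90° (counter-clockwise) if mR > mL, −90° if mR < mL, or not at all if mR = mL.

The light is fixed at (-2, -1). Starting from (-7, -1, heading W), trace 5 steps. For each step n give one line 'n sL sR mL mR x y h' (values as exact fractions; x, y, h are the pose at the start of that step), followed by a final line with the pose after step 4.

n=0: pose=(-7,-1,W); sL=9/4, sR=9/4; mL=27/8, mR=-9/8; mL+mR=9/4 → advance +1; mR−mL=-9/2 → turn -1·90°
n=1: pose=(-8,-1,N); sL=18/13, sR=90/17; mL=1323/221, mR=279/221; mL+mR=1602/221 → advance +1; mR−mL=-1044/221 → turn -1·90°
n=2: pose=(-8,0,E); sL=45/17, sR=45/13; mL=2115/442, mR=-405/442; mL+mR=855/221 → advance +1; mR−mL=-1260/221 → turn -1·90°
n=3: pose=(-7,0,S); sL=10, sR=90/49; mL=335/49, mR=-445/49; mL+mR=-110/49 → advance -1; mR−mL=-780/49 → turn -1·90°
n=4: pose=(-7,1,W); sL=5/2, sR=45/26; mL=155/52, mR=-85/52; mL+mR=35/26 → advance +1; mR−mL=-60/13 → turn -1·90°

0 9/4 9/4 27/8 -9/8 -7 -1 W
1 18/13 90/17 1323/221 279/221 -8 -1 N
2 45/17 45/13 2115/442 -405/442 -8 0 E
3 10 90/49 335/49 -445/49 -7 0 S
4 5/2 45/26 155/52 -85/52 -7 1 W
final -8 1 N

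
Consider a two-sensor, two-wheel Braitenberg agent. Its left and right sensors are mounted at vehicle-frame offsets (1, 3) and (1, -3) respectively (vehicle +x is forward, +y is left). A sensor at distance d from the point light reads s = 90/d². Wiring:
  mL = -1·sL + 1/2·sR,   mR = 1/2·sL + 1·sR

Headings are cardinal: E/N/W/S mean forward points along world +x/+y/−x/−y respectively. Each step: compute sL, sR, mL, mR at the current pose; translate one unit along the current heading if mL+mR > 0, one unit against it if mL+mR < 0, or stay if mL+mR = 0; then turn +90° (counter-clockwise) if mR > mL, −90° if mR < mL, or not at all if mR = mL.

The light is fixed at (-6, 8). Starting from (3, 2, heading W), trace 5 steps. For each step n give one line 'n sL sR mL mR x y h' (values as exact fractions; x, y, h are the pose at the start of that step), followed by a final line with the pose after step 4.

n=0: pose=(3,2,W); sL=18/29, sR=90/73; mL=-9/2117, mR=3267/2117; mL+mR=3258/2117 → advance +1; mR−mL=3276/2117 → turn +1·90°
n=1: pose=(2,2,S); sL=9/17, sR=45/37; mL=99/1258, mR=1863/1258; mL+mR=981/629 → advance +1; mR−mL=882/629 → turn +1·90°
n=2: pose=(2,1,E); sL=90/97, sR=90/181; mL=-11925/17557, mR=16875/17557; mL+mR=4950/17557 → advance +1; mR−mL=28800/17557 → turn +1·90°
n=3: pose=(3,1,N); sL=5/4, sR=1/2; mL=-1, mR=9/8; mL+mR=1/8 → advance +1; mR−mL=17/8 → turn +1·90°
n=4: pose=(3,2,W); sL=18/29, sR=90/73; mL=-9/2117, mR=3267/2117; mL+mR=3258/2117 → advance +1; mR−mL=3276/2117 → turn +1·90°

0 18/29 90/73 -9/2117 3267/2117 3 2 W
1 9/17 45/37 99/1258 1863/1258 2 2 S
2 90/97 90/181 -11925/17557 16875/17557 2 1 E
3 5/4 1/2 -1 9/8 3 1 N
4 18/29 90/73 -9/2117 3267/2117 3 2 W
final 2 2 S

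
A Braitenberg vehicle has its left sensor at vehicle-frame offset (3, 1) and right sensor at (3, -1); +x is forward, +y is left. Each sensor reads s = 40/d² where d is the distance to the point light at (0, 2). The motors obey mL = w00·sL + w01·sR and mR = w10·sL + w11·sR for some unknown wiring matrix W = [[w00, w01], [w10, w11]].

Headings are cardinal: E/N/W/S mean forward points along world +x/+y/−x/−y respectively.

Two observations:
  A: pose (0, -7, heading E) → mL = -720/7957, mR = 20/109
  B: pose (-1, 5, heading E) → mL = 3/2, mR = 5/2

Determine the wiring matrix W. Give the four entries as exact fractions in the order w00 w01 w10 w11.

obs A: pose=(0,-7,E) → sL=40/73, sR=40/109, mL=-720/7957, mR=20/109
obs B: pose=(-1,5,E) → sL=2, sR=5, mL=3/2, mR=5/2
sensor matrix S = [[40/73, 40/109], [2, 5]]; det S = 15960/7957
solve [mL_A; mL_B] = S·[w00; w01] and [mR_A; mR_B] = S·[w10; w11]:
  w00 = -1/2, w01 = 1/2, w10 = 0, w11 = 1/2

-1/2 1/2 0 1/2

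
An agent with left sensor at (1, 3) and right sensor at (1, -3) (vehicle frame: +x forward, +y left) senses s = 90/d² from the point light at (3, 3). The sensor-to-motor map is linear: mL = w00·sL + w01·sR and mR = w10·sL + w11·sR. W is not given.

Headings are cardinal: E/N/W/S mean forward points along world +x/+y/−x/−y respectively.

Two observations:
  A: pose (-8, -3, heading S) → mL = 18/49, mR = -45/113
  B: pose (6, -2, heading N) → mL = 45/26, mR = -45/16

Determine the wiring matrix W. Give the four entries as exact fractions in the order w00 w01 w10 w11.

obs A: pose=(-8,-3,S) → sL=90/113, sR=18/49, mL=18/49, mR=-45/113
obs B: pose=(6,-2,N) → sL=45/8, sR=45/26, mL=45/26, mR=-45/16
sensor matrix S = [[90/113, 18/49], [45/8, 45/26]]; det S = -198045/287924
solve [mL_A; mL_B] = S·[w00; w01] and [mR_A; mR_B] = S·[w10; w11]:
  w00 = 0, w01 = 1, w10 = -1/2, w11 = 0

0 1 -1/2 0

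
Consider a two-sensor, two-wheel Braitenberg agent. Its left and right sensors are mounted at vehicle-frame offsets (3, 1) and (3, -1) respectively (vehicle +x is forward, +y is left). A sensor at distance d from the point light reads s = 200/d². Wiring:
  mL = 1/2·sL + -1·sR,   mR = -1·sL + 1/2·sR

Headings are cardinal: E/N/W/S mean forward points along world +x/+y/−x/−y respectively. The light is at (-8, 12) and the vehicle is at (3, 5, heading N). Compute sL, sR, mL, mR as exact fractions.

50/29 5/4 -45/116 -255/232

left sensor world pos  = (2, 8); dL² = 116
right sensor world pos = (4, 8); dR² = 160
sL = 200/116 = 50/29
sR = 200/160 = 5/4
mL = 1/2·sL + -1·sR = -45/116
mR = -1·sL + 1/2·sR = -255/232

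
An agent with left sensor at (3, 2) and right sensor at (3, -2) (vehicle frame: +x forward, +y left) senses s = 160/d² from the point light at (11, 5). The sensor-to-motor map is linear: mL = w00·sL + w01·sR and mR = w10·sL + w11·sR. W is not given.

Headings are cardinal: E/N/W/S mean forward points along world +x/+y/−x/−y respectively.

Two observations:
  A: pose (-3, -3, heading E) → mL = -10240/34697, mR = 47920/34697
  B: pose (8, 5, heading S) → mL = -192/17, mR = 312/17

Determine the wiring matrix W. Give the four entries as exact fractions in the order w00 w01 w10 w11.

obs A: pose=(-3,-3,E) → sL=160/157, sR=160/221, mL=-10240/34697, mR=47920/34697
obs B: pose=(8,5,S) → sL=16, sR=80/17, mL=-192/17, mR=312/17
sensor matrix S = [[160/157, 160/221], [16, 80/17]]; det S = -235520/34697
solve [mL_A; mL_B] = S·[w00; w01] and [mR_A; mR_B] = S·[w10; w11]:
  w00 = -1, w01 = 1, w10 = 1, w11 = 1/2

-1 1 1 1/2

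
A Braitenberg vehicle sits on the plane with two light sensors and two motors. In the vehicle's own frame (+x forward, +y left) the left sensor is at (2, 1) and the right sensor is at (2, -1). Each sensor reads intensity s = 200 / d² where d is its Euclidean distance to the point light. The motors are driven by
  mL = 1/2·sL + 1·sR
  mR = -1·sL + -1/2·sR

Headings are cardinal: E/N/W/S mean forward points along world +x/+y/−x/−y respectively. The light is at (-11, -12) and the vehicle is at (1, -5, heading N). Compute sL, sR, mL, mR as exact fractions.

100/101 4/5 654/505 -702/505

left sensor world pos  = (0, -3); dL² = 202
right sensor world pos = (2, -3); dR² = 250
sL = 200/202 = 100/101
sR = 200/250 = 4/5
mL = 1/2·sL + 1·sR = 654/505
mR = -1·sL + -1/2·sR = -702/505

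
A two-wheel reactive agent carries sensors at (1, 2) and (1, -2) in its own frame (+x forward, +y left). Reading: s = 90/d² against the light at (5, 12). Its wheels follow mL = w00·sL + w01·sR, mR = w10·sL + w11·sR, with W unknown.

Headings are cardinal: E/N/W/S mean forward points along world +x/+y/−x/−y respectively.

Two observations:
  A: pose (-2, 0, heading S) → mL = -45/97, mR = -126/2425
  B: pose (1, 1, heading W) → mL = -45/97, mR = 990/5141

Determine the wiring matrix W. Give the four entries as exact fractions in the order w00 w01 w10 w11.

-1 0 -1/2 1/2

obs A: pose=(-2,0,S) → sL=45/97, sR=9/25, mL=-45/97, mR=-126/2425
obs B: pose=(1,1,W) → sL=45/97, sR=45/53, mL=-45/97, mR=990/5141
sensor matrix S = [[45/97, 9/25], [45/97, 45/53]]; det S = 5832/25705
solve [mL_A; mL_B] = S·[w00; w01] and [mR_A; mR_B] = S·[w10; w11]:
  w00 = -1, w01 = 0, w10 = -1/2, w11 = 1/2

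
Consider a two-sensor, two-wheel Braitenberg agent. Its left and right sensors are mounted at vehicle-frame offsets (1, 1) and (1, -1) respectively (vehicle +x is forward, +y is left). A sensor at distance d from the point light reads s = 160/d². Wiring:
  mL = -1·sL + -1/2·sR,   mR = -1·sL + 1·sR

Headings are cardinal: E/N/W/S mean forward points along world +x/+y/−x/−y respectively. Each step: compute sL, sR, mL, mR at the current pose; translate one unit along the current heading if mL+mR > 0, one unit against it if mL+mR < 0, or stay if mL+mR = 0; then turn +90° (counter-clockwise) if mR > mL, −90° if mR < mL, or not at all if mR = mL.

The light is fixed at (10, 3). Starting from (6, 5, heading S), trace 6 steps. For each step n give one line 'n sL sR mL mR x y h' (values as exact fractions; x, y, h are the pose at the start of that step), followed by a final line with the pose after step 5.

n=0: pose=(6,5,S); sL=16, sR=80/13; mL=-248/13, mR=-128/13; mL+mR=-376/13 → advance -1; mR−mL=120/13 → turn +1·90°
n=1: pose=(6,6,E); sL=32/5, sR=160/13; mL=-816/65, mR=384/65; mL+mR=-432/65 → advance -1; mR−mL=240/13 → turn +1·90°
n=2: pose=(5,6,N); sL=40/13, sR=5; mL=-145/26, mR=25/13; mL+mR=-95/26 → advance -1; mR−mL=15/2 → turn +1·90°
n=3: pose=(5,5,W); sL=160/37, sR=32/9; mL=-2032/333, mR=-256/333; mL+mR=-2288/333 → advance -1; mR−mL=16/3 → turn +1·90°
n=4: pose=(6,5,S); sL=16, sR=80/13; mL=-248/13, mR=-128/13; mL+mR=-376/13 → advance -1; mR−mL=120/13 → turn +1·90°
n=5: pose=(6,6,E); sL=32/5, sR=160/13; mL=-816/65, mR=384/65; mL+mR=-432/65 → advance -1; mR−mL=240/13 → turn +1·90°

0 16 80/13 -248/13 -128/13 6 5 S
1 32/5 160/13 -816/65 384/65 6 6 E
2 40/13 5 -145/26 25/13 5 6 N
3 160/37 32/9 -2032/333 -256/333 5 5 W
4 16 80/13 -248/13 -128/13 6 5 S
5 32/5 160/13 -816/65 384/65 6 6 E
final 5 6 N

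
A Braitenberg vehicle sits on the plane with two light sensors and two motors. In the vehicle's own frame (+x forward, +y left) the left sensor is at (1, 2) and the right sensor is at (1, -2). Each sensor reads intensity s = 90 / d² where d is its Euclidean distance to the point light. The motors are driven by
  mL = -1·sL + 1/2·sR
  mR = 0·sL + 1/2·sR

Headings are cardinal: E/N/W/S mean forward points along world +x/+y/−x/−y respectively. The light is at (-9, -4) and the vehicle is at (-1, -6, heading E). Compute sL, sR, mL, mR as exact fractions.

left sensor world pos  = (0, -4); dL² = 81
right sensor world pos = (0, -8); dR² = 97
sL = 90/81 = 10/9
sR = 90/97 = 90/97
mL = -1·sL + 1/2·sR = -565/873
mR = 0·sL + 1/2·sR = 45/97

10/9 90/97 -565/873 45/97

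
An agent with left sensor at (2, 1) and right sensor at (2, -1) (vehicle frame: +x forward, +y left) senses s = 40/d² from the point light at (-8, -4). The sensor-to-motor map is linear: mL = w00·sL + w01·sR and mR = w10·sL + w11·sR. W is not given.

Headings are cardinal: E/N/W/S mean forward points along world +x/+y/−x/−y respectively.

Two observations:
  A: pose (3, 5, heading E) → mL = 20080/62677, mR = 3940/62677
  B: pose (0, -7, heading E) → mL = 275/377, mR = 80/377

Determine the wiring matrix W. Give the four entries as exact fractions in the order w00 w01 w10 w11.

obs A: pose=(3,5,E) → sL=40/269, sR=40/233, mL=20080/62677, mR=3940/62677
obs B: pose=(0,-7,E) → sL=5/13, sR=10/29, mL=275/377, mR=80/377
sensor matrix S = [[40/269, 40/233], [5/13, 10/29]]; det S = -348600/23629229
solve [mL_A; mL_B] = S·[w00; w01] and [mR_A; mR_B] = S·[w10; w11]:
  w00 = 1, w01 = 1, w10 = 1, w11 = -1/2

1 1 1 -1/2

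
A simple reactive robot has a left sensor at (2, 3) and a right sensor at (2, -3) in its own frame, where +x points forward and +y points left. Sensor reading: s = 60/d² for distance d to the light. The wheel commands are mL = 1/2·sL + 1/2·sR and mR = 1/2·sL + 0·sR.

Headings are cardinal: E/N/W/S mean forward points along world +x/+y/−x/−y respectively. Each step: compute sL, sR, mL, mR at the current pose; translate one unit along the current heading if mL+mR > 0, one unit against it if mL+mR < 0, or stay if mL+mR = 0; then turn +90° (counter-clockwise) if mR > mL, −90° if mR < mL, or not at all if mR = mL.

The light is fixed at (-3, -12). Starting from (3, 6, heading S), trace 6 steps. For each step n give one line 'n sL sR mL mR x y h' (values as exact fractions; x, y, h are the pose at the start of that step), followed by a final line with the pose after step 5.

0 60/337 12/53 3612/17861 30/337 3 6 S
1 15/53 15/104 2355/11024 15/106 3 5 W
2 12/73 12/85 948/6205 6/73 2 5 N
3 6/49 30/137 1146/6713 3/49 2 6 E
4 60/337 12/53 3612/17861 30/337 3 6 S
5 15/53 15/104 2355/11024 15/106 3 5 W
final 2 5 N

n=0: pose=(3,6,S); sL=60/337, sR=12/53; mL=3612/17861, mR=30/337; mL+mR=5202/17861 → advance +1; mR−mL=-6/53 → turn -1·90°
n=1: pose=(3,5,W); sL=15/53, sR=15/104; mL=2355/11024, mR=15/106; mL+mR=3915/11024 → advance +1; mR−mL=-15/208 → turn -1·90°
n=2: pose=(2,5,N); sL=12/73, sR=12/85; mL=948/6205, mR=6/73; mL+mR=1458/6205 → advance +1; mR−mL=-6/85 → turn -1·90°
n=3: pose=(2,6,E); sL=6/49, sR=30/137; mL=1146/6713, mR=3/49; mL+mR=1557/6713 → advance +1; mR−mL=-15/137 → turn -1·90°
n=4: pose=(3,6,S); sL=60/337, sR=12/53; mL=3612/17861, mR=30/337; mL+mR=5202/17861 → advance +1; mR−mL=-6/53 → turn -1·90°
n=5: pose=(3,5,W); sL=15/53, sR=15/104; mL=2355/11024, mR=15/106; mL+mR=3915/11024 → advance +1; mR−mL=-15/208 → turn -1·90°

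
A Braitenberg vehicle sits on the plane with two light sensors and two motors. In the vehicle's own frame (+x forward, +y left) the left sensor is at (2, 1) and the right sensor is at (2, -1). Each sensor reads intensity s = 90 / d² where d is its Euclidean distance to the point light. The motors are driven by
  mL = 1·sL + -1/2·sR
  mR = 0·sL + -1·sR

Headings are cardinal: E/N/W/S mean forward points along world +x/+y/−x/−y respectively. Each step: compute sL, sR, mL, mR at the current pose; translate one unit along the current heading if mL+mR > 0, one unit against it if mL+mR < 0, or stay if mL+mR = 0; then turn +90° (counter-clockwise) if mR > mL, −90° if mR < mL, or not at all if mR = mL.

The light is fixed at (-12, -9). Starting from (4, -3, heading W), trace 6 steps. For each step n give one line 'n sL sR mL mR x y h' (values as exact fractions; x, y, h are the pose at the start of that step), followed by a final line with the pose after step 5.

0 90/221 18/49 2421/10829 -18/49 4 -3 W
1 9/32 45/194 513/3104 -45/194 5 -3 N
2 90/397 90/377 16065/149669 -90/377 5 -4 E
3 45/149 5/13 425/3874 -5/13 4 -4 S
4 90/221 18/49 2421/10829 -18/49 4 -3 W
5 9/32 45/194 513/3104 -45/194 5 -3 N
final 5 -4 E

n=0: pose=(4,-3,W); sL=90/221, sR=18/49; mL=2421/10829, mR=-18/49; mL+mR=-1557/10829 → advance -1; mR−mL=-6399/10829 → turn -1·90°
n=1: pose=(5,-3,N); sL=9/32, sR=45/194; mL=513/3104, mR=-45/194; mL+mR=-207/3104 → advance -1; mR−mL=-1233/3104 → turn -1·90°
n=2: pose=(5,-4,E); sL=90/397, sR=90/377; mL=16065/149669, mR=-90/377; mL+mR=-19665/149669 → advance -1; mR−mL=-51795/149669 → turn -1·90°
n=3: pose=(4,-4,S); sL=45/149, sR=5/13; mL=425/3874, mR=-5/13; mL+mR=-1065/3874 → advance -1; mR−mL=-1915/3874 → turn -1·90°
n=4: pose=(4,-3,W); sL=90/221, sR=18/49; mL=2421/10829, mR=-18/49; mL+mR=-1557/10829 → advance -1; mR−mL=-6399/10829 → turn -1·90°
n=5: pose=(5,-3,N); sL=9/32, sR=45/194; mL=513/3104, mR=-45/194; mL+mR=-207/3104 → advance -1; mR−mL=-1233/3104 → turn -1·90°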